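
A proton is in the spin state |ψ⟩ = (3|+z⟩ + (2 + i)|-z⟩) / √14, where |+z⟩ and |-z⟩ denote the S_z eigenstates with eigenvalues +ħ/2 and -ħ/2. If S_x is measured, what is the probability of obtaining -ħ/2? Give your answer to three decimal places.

|-x⟩ = (|+z⟩ - |-z⟩)/√2, so ⟨-x|ψ⟩ = (1 - i) / (√2·√14).
P = |1 - i|² / 28 = 2/28.

0.071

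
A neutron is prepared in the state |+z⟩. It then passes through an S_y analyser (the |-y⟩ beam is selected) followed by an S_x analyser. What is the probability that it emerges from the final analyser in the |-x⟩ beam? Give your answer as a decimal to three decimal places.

First analyser (S_y): from |+z⟩, P(|-y⟩) = 1/2.
After stage 1 the state is |-y⟩; P(|-x⟩) = |⟨-x|-y⟩|² = 1/2.
Joint probability = 1/2 × 1/2 = 0.250.

0.250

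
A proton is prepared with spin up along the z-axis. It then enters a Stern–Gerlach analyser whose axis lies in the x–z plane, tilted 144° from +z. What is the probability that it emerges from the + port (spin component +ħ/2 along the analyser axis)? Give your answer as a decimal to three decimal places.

0.095

For spin-½, the probability of finding spin-up along an axis at angle θ to the initial spin direction is cos²(θ/2); spin-down is sin²(θ/2).
θ = 144°, so P = cos²(72°) ≈ 0.095.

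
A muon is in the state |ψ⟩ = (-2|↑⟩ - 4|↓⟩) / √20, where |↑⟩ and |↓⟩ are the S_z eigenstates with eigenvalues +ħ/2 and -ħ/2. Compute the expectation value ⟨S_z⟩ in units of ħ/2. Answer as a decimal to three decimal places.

-0.600

⟨σ_z⟩ = |a|² - |b|² divided by |a|²+|b|², with a, b the |↑⟩, |↓⟩ amplitudes.
= (4 - 16)/20 = -12/20.
⟨S_z⟩ = (ħ/2)·⟨σ_z⟩.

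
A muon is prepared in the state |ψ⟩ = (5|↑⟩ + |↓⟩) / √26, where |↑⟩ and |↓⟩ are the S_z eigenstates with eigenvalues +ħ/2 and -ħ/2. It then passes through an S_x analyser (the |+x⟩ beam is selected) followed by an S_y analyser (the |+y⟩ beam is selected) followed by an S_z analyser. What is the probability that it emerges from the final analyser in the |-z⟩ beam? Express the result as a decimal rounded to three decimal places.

0.173

First analyser (S_x): P(|+x⟩) = |⟨+x|ψ⟩|² = 36/52.
After stage 1 the state is |+x⟩; P(|+y⟩) = |⟨+y|+x⟩|² = 1/2.
After stage 2 the state is |+y⟩; P(|-z⟩) = |⟨-z|+y⟩|² = 1/2.
Joint probability = 36/52 × 1/2 × 1/2 = 0.173.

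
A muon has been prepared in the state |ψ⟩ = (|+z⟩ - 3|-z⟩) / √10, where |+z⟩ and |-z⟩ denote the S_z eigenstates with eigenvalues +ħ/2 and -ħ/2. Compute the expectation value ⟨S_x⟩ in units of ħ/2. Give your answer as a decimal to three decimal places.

-0.600

⟨σ_x⟩ = 2 Re(a* b)/(|a|²+|b|²) with a = 1, b = -3.
a* b = -3, so ⟨σ_x⟩ = -6/10.
⟨S_x⟩ = (ħ/2)·⟨σ_x⟩.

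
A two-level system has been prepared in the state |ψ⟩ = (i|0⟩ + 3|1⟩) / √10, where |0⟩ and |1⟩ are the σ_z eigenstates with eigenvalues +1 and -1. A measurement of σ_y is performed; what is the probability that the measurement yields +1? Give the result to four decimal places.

|+y⟩ = (|0⟩ + i|1⟩)/√2, so ⟨+y|ψ⟩ = (-2i) / (√2·√10).
P = |-2i|² / 20 = 4/20.

0.2000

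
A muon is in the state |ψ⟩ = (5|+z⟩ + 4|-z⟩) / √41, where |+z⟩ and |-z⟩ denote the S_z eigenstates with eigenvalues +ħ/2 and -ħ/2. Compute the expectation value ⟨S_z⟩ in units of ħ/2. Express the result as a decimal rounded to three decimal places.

0.220

⟨σ_z⟩ = |a|² - |b|² divided by |a|²+|b|², with a, b the |+z⟩, |-z⟩ amplitudes.
= (25 - 16)/41 = 9/41.
⟨S_z⟩ = (ħ/2)·⟨σ_z⟩.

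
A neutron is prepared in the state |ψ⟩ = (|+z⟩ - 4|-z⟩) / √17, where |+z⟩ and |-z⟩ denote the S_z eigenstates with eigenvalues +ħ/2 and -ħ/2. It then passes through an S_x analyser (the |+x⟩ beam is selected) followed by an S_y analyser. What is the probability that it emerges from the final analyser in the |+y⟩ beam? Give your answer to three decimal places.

First analyser (S_x): P(|+x⟩) = |⟨+x|ψ⟩|² = 9/34.
After stage 1 the state is |+x⟩; P(|+y⟩) = |⟨+y|+x⟩|² = 1/2.
Joint probability = 9/34 × 1/2 = 0.132.

0.132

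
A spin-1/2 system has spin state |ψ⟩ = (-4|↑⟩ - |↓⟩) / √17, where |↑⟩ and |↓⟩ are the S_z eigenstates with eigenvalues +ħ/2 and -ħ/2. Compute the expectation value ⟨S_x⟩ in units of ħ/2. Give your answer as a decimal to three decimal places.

⟨σ_x⟩ = 2 Re(a* b)/(|a|²+|b|²) with a = -4, b = -1.
a* b = 4, so ⟨σ_x⟩ = 8/17.
⟨S_x⟩ = (ħ/2)·⟨σ_x⟩.

0.471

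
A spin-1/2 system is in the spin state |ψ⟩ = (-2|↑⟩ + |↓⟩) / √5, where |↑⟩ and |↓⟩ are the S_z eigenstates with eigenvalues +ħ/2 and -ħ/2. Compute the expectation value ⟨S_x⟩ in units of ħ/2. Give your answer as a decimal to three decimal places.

-0.800

⟨σ_x⟩ = 2 Re(a* b)/(|a|²+|b|²) with a = -2, b = 1.
a* b = -2, so ⟨σ_x⟩ = -4/5.
⟨S_x⟩ = (ħ/2)·⟨σ_x⟩.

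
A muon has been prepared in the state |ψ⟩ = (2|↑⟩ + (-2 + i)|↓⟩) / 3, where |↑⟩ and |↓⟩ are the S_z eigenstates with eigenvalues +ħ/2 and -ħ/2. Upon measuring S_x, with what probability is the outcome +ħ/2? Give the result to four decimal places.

|+x⟩ = (|↑⟩ + |↓⟩)/√2, so ⟨+x|ψ⟩ = (i) / (√2·3).
P = |i|² / 18 = 1/18.

0.0556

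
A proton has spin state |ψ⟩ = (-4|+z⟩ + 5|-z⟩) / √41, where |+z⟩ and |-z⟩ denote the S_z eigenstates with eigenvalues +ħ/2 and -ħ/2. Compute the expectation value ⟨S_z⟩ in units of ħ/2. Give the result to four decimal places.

⟨σ_z⟩ = |a|² - |b|² divided by |a|²+|b|², with a, b the |+z⟩, |-z⟩ amplitudes.
= (16 - 25)/41 = -9/41.
⟨S_z⟩ = (ħ/2)·⟨σ_z⟩.

-0.2195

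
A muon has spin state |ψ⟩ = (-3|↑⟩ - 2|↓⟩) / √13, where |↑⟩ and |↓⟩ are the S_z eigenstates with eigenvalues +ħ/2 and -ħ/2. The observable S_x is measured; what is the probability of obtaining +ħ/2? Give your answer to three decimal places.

0.962

|+x⟩ = (|↑⟩ + |↓⟩)/√2, so ⟨+x|ψ⟩ = (-5) / (√2·√13).
P = |-5|² / 26 = 25/26.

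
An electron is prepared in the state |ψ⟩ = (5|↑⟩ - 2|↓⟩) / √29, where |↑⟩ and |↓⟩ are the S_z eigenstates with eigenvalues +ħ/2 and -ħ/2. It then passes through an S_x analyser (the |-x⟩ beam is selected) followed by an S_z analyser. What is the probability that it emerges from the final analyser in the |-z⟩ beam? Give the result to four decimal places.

First analyser (S_x): P(|-x⟩) = |⟨-x|ψ⟩|² = 49/58.
After stage 1 the state is |-x⟩; P(|-z⟩) = |⟨-z|-x⟩|² = 1/2.
Joint probability = 49/58 × 1/2 = 0.4224.

0.4224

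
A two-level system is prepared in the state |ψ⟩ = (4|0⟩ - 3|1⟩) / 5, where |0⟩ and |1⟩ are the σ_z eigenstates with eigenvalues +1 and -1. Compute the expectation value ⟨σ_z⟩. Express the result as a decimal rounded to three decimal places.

0.280

⟨σ_z⟩ = |a|² - |b|² divided by |a|²+|b|², with a, b the |0⟩, |1⟩ amplitudes.
= (16 - 9)/25 = 7/25.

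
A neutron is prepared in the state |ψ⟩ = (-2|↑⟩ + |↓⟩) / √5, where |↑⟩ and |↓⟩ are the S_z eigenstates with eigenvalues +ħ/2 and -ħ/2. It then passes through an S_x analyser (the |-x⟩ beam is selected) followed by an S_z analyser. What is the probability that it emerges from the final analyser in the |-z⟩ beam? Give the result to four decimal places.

First analyser (S_x): P(|-x⟩) = |⟨-x|ψ⟩|² = 9/10.
After stage 1 the state is |-x⟩; P(|-z⟩) = |⟨-z|-x⟩|² = 1/2.
Joint probability = 9/10 × 1/2 = 0.4500.

0.4500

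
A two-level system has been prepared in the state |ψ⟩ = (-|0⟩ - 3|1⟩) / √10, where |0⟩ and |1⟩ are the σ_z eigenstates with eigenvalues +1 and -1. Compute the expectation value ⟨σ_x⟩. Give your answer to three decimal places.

0.600

⟨σ_x⟩ = 2 Re(a* b)/(|a|²+|b|²) with a = -1, b = -3.
a* b = 3, so ⟨σ_x⟩ = 6/10.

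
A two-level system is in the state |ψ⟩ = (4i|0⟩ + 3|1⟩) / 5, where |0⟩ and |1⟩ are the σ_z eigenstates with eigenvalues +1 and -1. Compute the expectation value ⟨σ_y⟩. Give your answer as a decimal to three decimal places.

⟨σ_y⟩ = 2 Im(a* b)/(|a|²+|b|²) with a = 4i, b = 3.
a* b = -12i, so ⟨σ_y⟩ = -24/25.

-0.960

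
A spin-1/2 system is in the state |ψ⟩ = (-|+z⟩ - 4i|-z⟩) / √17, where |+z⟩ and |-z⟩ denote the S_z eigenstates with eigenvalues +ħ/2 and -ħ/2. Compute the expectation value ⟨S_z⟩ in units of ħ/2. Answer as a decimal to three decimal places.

-0.882

⟨σ_z⟩ = |a|² - |b|² divided by |a|²+|b|², with a, b the |+z⟩, |-z⟩ amplitudes.
= (1 - 16)/17 = -15/17.
⟨S_z⟩ = (ħ/2)·⟨σ_z⟩.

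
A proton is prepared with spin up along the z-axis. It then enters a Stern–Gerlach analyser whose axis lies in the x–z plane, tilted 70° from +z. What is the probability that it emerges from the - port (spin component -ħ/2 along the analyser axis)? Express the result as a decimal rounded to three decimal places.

For spin-½, the probability of finding spin-up along an axis at angle θ to the initial spin direction is cos²(θ/2); spin-down is sin²(θ/2).
θ = 70°, so P = sin²(35°) ≈ 0.329.

0.329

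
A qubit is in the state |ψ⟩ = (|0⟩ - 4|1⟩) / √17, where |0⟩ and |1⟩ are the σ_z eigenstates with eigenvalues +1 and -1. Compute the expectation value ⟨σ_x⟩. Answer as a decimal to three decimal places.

-0.471

⟨σ_x⟩ = 2 Re(a* b)/(|a|²+|b|²) with a = 1, b = -4.
a* b = -4, so ⟨σ_x⟩ = -8/17.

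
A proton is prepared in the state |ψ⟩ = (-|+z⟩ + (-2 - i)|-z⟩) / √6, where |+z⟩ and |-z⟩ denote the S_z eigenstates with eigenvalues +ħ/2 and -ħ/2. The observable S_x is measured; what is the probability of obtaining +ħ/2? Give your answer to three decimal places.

0.833

|+x⟩ = (|+z⟩ + |-z⟩)/√2, so ⟨+x|ψ⟩ = (-3 - i) / (√2·√6).
P = |-3 - i|² / 12 = 10/12.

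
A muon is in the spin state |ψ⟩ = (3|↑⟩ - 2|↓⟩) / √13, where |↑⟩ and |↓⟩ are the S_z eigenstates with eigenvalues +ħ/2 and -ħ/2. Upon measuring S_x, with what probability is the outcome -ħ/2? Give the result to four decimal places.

|-x⟩ = (|↑⟩ - |↓⟩)/√2, so ⟨-x|ψ⟩ = (5) / (√2·√13).
P = |5|² / 26 = 25/26.

0.9615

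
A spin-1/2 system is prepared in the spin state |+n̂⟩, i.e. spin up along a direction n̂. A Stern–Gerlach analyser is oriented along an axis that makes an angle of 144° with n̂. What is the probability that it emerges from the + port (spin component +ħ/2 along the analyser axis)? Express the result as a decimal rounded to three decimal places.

For spin-½, the probability of finding spin-up along an axis at angle θ to the initial spin direction is cos²(θ/2); spin-down is sin²(θ/2).
θ = 144°, so P = cos²(72°) ≈ 0.095.

0.095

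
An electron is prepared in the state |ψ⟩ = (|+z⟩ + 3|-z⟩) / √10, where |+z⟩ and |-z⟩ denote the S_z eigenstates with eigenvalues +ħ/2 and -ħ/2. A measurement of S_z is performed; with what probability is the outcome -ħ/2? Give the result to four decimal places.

0.9000

The -ħ/2 outcome corresponds to |-z⟩. Its amplitude in |ψ⟩ is 3/√10.
P = |3|² / 10 = 9/10.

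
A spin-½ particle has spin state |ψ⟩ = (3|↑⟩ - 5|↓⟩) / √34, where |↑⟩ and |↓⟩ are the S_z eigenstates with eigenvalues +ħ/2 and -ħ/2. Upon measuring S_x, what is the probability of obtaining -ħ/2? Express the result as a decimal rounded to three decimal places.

0.941

|-x⟩ = (|↑⟩ - |↓⟩)/√2, so ⟨-x|ψ⟩ = (8) / (√2·√34).
P = |8|² / 68 = 64/68.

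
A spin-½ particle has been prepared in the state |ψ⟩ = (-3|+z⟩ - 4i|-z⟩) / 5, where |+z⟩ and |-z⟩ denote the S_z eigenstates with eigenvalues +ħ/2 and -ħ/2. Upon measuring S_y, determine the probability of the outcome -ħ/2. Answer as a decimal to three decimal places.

|-y⟩ = (|+z⟩ - i|-z⟩)/√2, so ⟨-y|ψ⟩ = (1) / (√2·5).
P = |1|² / 50 = 1/50.

0.020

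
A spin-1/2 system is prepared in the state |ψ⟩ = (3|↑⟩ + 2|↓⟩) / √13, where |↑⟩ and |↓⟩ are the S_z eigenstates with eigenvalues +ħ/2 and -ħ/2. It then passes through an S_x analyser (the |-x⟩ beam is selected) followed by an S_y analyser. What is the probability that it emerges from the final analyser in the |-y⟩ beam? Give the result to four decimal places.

First analyser (S_x): P(|-x⟩) = |⟨-x|ψ⟩|² = 1/26.
After stage 1 the state is |-x⟩; P(|-y⟩) = |⟨-y|-x⟩|² = 1/2.
Joint probability = 1/26 × 1/2 = 0.0192.

0.0192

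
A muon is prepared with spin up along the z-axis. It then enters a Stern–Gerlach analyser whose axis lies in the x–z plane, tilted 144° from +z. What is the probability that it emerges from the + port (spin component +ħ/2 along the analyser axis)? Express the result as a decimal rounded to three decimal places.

0.095

For spin-½, the probability of finding spin-up along an axis at angle θ to the initial spin direction is cos²(θ/2); spin-down is sin²(θ/2).
θ = 144°, so P = cos²(72°) ≈ 0.095.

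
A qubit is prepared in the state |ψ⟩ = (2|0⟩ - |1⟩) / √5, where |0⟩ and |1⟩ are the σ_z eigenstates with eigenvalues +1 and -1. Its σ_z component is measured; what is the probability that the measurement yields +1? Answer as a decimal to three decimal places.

0.800

The +1 outcome corresponds to |0⟩. Its amplitude in |ψ⟩ is 2/√5.
P = |2|² / 5 = 4/5.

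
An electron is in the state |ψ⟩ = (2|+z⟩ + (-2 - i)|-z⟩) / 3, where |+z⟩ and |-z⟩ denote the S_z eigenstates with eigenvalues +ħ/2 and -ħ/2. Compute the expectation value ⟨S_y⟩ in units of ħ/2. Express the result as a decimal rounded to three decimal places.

-0.444

⟨σ_y⟩ = 2 Im(a* b)/(|a|²+|b|²) with a = 2, b = (-2 - i).
a* b = (-4 - 2i), so ⟨σ_y⟩ = -4/9.
⟨S_y⟩ = (ħ/2)·⟨σ_y⟩.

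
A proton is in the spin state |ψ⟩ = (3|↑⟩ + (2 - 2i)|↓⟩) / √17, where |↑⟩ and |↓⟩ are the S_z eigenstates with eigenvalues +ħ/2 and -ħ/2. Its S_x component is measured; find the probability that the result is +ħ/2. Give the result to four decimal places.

0.8529

|+x⟩ = (|↑⟩ + |↓⟩)/√2, so ⟨+x|ψ⟩ = (5 - 2i) / (√2·√17).
P = |5 - 2i|² / 34 = 29/34.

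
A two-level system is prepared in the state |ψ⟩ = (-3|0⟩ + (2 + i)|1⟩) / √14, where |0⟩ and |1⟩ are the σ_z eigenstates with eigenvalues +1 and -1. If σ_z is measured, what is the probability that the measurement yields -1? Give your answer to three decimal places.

0.357

The -1 outcome corresponds to |1⟩. Its amplitude in |ψ⟩ is (2 + i)/√14.
P = |2 + i|² / 14 = 5/14.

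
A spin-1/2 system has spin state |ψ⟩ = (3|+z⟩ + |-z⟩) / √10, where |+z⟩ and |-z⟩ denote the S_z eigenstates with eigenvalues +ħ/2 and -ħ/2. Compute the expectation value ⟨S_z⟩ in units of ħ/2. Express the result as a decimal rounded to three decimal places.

⟨σ_z⟩ = |a|² - |b|² divided by |a|²+|b|², with a, b the |+z⟩, |-z⟩ amplitudes.
= (9 - 1)/10 = 8/10.
⟨S_z⟩ = (ħ/2)·⟨σ_z⟩.

0.800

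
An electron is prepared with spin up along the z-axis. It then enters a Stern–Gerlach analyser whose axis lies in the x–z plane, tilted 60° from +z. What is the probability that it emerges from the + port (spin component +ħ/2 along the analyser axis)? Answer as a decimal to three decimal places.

0.750

For spin-½, the probability of finding spin-up along an axis at angle θ to the initial spin direction is cos²(θ/2); spin-down is sin²(θ/2).
θ = 60°, so P = cos²(30°) ≈ 0.750.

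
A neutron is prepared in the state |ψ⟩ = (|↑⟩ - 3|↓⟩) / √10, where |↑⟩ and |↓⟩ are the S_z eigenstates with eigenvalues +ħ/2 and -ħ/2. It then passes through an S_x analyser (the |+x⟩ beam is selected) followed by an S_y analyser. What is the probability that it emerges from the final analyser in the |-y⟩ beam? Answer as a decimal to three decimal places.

0.100

First analyser (S_x): P(|+x⟩) = |⟨+x|ψ⟩|² = 4/20.
After stage 1 the state is |+x⟩; P(|-y⟩) = |⟨-y|+x⟩|² = 1/2.
Joint probability = 4/20 × 1/2 = 0.100.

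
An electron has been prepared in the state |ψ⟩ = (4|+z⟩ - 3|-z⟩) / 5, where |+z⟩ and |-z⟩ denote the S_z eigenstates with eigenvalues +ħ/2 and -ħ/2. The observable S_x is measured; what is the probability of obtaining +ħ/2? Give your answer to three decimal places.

0.020

|+x⟩ = (|+z⟩ + |-z⟩)/√2, so ⟨+x|ψ⟩ = (1) / (√2·5).
P = |1|² / 50 = 1/50.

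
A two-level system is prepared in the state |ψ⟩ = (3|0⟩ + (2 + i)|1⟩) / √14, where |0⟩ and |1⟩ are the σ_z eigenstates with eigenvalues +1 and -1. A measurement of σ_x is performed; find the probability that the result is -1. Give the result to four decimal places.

0.0714

|-x⟩ = (|0⟩ - |1⟩)/√2, so ⟨-x|ψ⟩ = (1 - i) / (√2·√14).
P = |1 - i|² / 28 = 2/28.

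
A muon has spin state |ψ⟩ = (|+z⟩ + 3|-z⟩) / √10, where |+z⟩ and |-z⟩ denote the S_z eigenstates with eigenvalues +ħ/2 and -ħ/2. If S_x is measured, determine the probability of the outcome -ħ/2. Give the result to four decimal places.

0.2000

|-x⟩ = (|+z⟩ - |-z⟩)/√2, so ⟨-x|ψ⟩ = (-2) / (√2·√10).
P = |-2|² / 20 = 4/20.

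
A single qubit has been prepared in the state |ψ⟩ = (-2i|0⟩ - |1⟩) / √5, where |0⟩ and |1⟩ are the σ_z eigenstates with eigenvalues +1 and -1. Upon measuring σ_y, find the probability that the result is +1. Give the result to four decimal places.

|+y⟩ = (|0⟩ + i|1⟩)/√2, so ⟨+y|ψ⟩ = (-i) / (√2·√5).
P = |-i|² / 10 = 1/10.

0.1000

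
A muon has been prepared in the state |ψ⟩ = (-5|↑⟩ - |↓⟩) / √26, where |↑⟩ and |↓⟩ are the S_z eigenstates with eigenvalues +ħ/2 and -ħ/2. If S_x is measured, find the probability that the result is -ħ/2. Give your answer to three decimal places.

|-x⟩ = (|↑⟩ - |↓⟩)/√2, so ⟨-x|ψ⟩ = (-4) / (√2·√26).
P = |-4|² / 52 = 16/52.

0.308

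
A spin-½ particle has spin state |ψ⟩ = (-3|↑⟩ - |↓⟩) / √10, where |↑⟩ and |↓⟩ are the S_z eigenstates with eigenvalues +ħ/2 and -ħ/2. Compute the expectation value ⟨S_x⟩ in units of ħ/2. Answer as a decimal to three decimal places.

⟨σ_x⟩ = 2 Re(a* b)/(|a|²+|b|²) with a = -3, b = -1.
a* b = 3, so ⟨σ_x⟩ = 6/10.
⟨S_x⟩ = (ħ/2)·⟨σ_x⟩.

0.600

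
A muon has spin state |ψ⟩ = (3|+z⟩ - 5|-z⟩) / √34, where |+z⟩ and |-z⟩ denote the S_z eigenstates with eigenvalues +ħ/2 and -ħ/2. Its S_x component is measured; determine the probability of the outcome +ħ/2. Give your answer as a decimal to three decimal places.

|+x⟩ = (|+z⟩ + |-z⟩)/√2, so ⟨+x|ψ⟩ = (-2) / (√2·√34).
P = |-2|² / 68 = 4/68.

0.059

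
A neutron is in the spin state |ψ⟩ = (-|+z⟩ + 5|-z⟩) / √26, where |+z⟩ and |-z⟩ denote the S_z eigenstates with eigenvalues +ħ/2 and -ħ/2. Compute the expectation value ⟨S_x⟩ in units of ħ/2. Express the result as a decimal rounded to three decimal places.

-0.385

⟨σ_x⟩ = 2 Re(a* b)/(|a|²+|b|²) with a = -1, b = 5.
a* b = -5, so ⟨σ_x⟩ = -10/26.
⟨S_x⟩ = (ħ/2)·⟨σ_x⟩.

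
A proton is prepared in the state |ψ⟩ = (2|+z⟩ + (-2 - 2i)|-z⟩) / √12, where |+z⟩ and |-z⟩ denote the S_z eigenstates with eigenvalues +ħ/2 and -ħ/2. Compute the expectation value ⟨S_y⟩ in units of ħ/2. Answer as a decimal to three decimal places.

⟨σ_y⟩ = 2 Im(a* b)/(|a|²+|b|²) with a = 2, b = (-2 - 2i).
a* b = (-4 - 4i), so ⟨σ_y⟩ = -8/12.
⟨S_y⟩ = (ħ/2)·⟨σ_y⟩.

-0.667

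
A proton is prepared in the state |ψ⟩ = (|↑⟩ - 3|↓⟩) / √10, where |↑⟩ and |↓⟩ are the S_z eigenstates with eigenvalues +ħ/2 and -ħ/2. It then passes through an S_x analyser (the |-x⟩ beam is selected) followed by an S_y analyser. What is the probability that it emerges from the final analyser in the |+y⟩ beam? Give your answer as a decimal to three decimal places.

0.400

First analyser (S_x): P(|-x⟩) = |⟨-x|ψ⟩|² = 16/20.
After stage 1 the state is |-x⟩; P(|+y⟩) = |⟨+y|-x⟩|² = 1/2.
Joint probability = 16/20 × 1/2 = 0.400.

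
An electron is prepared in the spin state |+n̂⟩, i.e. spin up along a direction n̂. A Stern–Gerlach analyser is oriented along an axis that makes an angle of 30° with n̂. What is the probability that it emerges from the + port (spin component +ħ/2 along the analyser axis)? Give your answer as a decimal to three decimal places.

For spin-½, the probability of finding spin-up along an axis at angle θ to the initial spin direction is cos²(θ/2); spin-down is sin²(θ/2).
θ = 30°, so P = cos²(15°) ≈ 0.933.

0.933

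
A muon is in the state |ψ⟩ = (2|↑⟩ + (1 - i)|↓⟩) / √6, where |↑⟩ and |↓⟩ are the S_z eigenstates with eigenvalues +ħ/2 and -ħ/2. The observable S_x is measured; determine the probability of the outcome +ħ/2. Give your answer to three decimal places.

|+x⟩ = (|↑⟩ + |↓⟩)/√2, so ⟨+x|ψ⟩ = (3 - i) / (√2·√6).
P = |3 - i|² / 12 = 10/12.

0.833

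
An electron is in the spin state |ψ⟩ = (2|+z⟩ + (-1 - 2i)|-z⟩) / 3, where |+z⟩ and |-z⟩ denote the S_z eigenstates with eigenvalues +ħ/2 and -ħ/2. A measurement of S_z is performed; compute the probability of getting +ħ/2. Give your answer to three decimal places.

0.444

The +ħ/2 outcome corresponds to |+z⟩. Its amplitude in |ψ⟩ is 2/3.
P = |2|² / 9 = 4/9.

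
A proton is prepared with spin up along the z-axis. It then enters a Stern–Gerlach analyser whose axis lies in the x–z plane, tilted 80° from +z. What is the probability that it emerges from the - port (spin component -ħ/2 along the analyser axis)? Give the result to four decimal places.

For spin-½, the probability of finding spin-up along an axis at angle θ to the initial spin direction is cos²(θ/2); spin-down is sin²(θ/2).
θ = 80°, so P = sin²(40°) ≈ 0.4132.

0.4132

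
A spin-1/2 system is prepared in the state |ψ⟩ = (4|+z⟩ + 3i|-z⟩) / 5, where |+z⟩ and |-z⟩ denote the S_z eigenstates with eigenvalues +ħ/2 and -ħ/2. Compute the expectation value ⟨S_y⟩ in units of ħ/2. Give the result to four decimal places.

⟨σ_y⟩ = 2 Im(a* b)/(|a|²+|b|²) with a = 4, b = 3i.
a* b = 12i, so ⟨σ_y⟩ = 24/25.
⟨S_y⟩ = (ħ/2)·⟨σ_y⟩.

0.9600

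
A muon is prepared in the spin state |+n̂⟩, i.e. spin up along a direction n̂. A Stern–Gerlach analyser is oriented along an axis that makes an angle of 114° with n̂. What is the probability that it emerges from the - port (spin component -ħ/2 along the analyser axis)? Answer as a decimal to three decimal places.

0.703

For spin-½, the probability of finding spin-up along an axis at angle θ to the initial spin direction is cos²(θ/2); spin-down is sin²(θ/2).
θ = 114°, so P = sin²(57°) ≈ 0.703.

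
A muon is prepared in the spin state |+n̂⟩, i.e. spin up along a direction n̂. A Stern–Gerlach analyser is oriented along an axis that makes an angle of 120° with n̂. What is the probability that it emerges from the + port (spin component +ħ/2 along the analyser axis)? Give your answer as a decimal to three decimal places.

0.250

For spin-½, the probability of finding spin-up along an axis at angle θ to the initial spin direction is cos²(θ/2); spin-down is sin²(θ/2).
θ = 120°, so P = cos²(60°) ≈ 0.250.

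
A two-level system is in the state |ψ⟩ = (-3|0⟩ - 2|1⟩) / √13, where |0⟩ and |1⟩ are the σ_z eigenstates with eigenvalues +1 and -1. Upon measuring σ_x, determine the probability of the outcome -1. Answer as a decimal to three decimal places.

|-x⟩ = (|0⟩ - |1⟩)/√2, so ⟨-x|ψ⟩ = (-1) / (√2·√13).
P = |-1|² / 26 = 1/26.

0.038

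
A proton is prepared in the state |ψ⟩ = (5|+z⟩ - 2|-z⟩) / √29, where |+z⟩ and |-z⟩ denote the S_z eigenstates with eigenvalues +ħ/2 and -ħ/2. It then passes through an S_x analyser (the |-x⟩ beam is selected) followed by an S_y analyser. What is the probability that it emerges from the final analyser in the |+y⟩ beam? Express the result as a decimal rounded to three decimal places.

0.422

First analyser (S_x): P(|-x⟩) = |⟨-x|ψ⟩|² = 49/58.
After stage 1 the state is |-x⟩; P(|+y⟩) = |⟨+y|-x⟩|² = 1/2.
Joint probability = 49/58 × 1/2 = 0.422.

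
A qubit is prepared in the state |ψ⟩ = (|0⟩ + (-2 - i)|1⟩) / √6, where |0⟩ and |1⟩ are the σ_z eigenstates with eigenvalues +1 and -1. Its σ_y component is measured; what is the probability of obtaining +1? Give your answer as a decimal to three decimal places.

|+y⟩ = (|0⟩ + i|1⟩)/√2, so ⟨+y|ψ⟩ = (2i) / (√2·√6).
P = |2i|² / 12 = 4/12.

0.333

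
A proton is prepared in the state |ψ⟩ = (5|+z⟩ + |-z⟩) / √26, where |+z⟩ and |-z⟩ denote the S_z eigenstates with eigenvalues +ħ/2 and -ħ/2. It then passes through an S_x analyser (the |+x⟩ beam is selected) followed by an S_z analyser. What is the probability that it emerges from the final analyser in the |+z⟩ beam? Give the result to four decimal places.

0.3462

First analyser (S_x): P(|+x⟩) = |⟨+x|ψ⟩|² = 36/52.
After stage 1 the state is |+x⟩; P(|+z⟩) = |⟨+z|+x⟩|² = 1/2.
Joint probability = 36/52 × 1/2 = 0.3462.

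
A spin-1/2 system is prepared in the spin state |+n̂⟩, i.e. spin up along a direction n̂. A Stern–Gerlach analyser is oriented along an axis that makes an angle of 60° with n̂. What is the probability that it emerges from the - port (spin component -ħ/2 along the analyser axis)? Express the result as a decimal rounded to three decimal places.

For spin-½, the probability of finding spin-up along an axis at angle θ to the initial spin direction is cos²(θ/2); spin-down is sin²(θ/2).
θ = 60°, so P = sin²(30°) ≈ 0.250.

0.250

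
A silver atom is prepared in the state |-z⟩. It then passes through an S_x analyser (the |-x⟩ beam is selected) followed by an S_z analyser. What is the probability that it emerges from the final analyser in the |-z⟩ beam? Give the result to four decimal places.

First analyser (S_x): from |-z⟩, P(|-x⟩) = 1/2.
After stage 1 the state is |-x⟩; P(|-z⟩) = |⟨-z|-x⟩|² = 1/2.
Joint probability = 1/2 × 1/2 = 0.2500.

0.2500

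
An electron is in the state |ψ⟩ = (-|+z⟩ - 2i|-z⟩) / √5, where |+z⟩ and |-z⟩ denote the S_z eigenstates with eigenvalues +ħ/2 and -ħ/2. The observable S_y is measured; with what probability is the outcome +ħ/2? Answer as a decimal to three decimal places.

0.900

|+y⟩ = (|+z⟩ + i|-z⟩)/√2, so ⟨+y|ψ⟩ = (-3) / (√2·√5).
P = |-3|² / 10 = 9/10.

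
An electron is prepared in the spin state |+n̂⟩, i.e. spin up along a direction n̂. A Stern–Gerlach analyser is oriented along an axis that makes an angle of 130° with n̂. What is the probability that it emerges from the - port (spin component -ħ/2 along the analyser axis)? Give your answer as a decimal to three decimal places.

0.821

For spin-½, the probability of finding spin-up along an axis at angle θ to the initial spin direction is cos²(θ/2); spin-down is sin²(θ/2).
θ = 130°, so P = sin²(65°) ≈ 0.821.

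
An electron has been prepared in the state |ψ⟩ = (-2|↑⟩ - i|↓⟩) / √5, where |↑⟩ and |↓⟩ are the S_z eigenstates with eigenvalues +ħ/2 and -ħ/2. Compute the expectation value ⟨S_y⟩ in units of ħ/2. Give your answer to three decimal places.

⟨σ_y⟩ = 2 Im(a* b)/(|a|²+|b|²) with a = -2, b = -i.
a* b = 2i, so ⟨σ_y⟩ = 4/5.
⟨S_y⟩ = (ħ/2)·⟨σ_y⟩.

0.800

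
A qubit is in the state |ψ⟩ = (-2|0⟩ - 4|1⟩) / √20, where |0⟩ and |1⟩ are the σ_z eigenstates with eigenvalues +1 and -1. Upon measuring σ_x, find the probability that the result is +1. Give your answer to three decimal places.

0.900

|+x⟩ = (|0⟩ + |1⟩)/√2, so ⟨+x|ψ⟩ = (-6) / (√2·√20).
P = |-6|² / 40 = 36/40.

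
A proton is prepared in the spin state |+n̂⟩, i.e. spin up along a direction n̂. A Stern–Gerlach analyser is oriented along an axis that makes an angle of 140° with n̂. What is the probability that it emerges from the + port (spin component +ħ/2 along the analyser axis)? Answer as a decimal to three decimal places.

For spin-½, the probability of finding spin-up along an axis at angle θ to the initial spin direction is cos²(θ/2); spin-down is sin²(θ/2).
θ = 140°, so P = cos²(70°) ≈ 0.117.

0.117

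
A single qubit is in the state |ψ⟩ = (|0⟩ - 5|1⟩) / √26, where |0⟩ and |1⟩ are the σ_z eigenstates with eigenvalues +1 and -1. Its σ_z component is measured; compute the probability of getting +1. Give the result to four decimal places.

0.0385

The +1 outcome corresponds to |0⟩. Its amplitude in |ψ⟩ is 1/√26.
P = |1|² / 26 = 1/26.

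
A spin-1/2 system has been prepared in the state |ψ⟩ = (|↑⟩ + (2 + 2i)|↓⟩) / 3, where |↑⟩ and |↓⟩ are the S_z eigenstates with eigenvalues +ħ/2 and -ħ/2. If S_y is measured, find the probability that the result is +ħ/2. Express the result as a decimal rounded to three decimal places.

0.722

|+y⟩ = (|↑⟩ + i|↓⟩)/√2, so ⟨+y|ψ⟩ = (3 - 2i) / (√2·3).
P = |3 - 2i|² / 18 = 13/18.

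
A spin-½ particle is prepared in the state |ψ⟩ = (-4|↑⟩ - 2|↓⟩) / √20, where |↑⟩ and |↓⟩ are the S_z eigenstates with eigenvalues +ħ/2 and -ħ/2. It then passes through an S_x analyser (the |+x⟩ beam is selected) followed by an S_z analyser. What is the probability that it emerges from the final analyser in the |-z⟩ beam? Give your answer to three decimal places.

First analyser (S_x): P(|+x⟩) = |⟨+x|ψ⟩|² = 36/40.
After stage 1 the state is |+x⟩; P(|-z⟩) = |⟨-z|+x⟩|² = 1/2.
Joint probability = 36/40 × 1/2 = 0.450.

0.450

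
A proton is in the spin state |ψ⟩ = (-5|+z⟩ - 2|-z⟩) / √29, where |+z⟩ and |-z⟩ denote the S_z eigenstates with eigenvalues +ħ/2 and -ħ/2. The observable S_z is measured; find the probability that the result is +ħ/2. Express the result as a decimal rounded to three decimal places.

The +ħ/2 outcome corresponds to |+z⟩. Its amplitude in |ψ⟩ is -5/√29.
P = |-5|² / 29 = 25/29.

0.862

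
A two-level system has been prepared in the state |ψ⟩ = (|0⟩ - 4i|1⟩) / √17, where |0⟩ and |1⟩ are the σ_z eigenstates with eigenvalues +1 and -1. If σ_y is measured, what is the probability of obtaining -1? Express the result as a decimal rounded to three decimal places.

0.735

|-y⟩ = (|0⟩ - i|1⟩)/√2, so ⟨-y|ψ⟩ = (5) / (√2·√17).
P = |5|² / 34 = 25/34.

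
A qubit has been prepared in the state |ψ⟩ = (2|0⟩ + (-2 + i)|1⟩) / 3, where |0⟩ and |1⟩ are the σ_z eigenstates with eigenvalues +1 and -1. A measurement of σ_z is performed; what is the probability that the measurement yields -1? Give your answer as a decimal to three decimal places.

0.556

The -1 outcome corresponds to |1⟩. Its amplitude in |ψ⟩ is (-2 + i)/3.
P = |-2 + i|² / 9 = 5/9.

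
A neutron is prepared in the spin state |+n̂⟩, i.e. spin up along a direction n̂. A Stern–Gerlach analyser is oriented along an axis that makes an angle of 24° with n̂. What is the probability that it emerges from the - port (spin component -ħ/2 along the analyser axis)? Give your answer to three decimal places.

0.043

For spin-½, the probability of finding spin-up along an axis at angle θ to the initial spin direction is cos²(θ/2); spin-down is sin²(θ/2).
θ = 24°, so P = sin²(12°) ≈ 0.043.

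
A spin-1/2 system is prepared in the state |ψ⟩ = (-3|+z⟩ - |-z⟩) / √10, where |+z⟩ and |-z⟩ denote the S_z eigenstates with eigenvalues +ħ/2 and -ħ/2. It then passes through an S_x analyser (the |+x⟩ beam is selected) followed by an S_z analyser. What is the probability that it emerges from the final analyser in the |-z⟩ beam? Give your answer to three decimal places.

0.400

First analyser (S_x): P(|+x⟩) = |⟨+x|ψ⟩|² = 16/20.
After stage 1 the state is |+x⟩; P(|-z⟩) = |⟨-z|+x⟩|² = 1/2.
Joint probability = 16/20 × 1/2 = 0.400.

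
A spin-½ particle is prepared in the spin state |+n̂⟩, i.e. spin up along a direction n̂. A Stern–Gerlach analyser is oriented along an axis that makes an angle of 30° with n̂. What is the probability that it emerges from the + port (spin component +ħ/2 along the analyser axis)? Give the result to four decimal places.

0.9330

For spin-½, the probability of finding spin-up along an axis at angle θ to the initial spin direction is cos²(θ/2); spin-down is sin²(θ/2).
θ = 30°, so P = cos²(15°) ≈ 0.9330.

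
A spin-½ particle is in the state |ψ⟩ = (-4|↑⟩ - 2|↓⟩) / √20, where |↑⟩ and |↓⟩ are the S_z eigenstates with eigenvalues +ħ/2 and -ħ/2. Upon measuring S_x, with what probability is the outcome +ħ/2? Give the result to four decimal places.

0.9000

|+x⟩ = (|↑⟩ + |↓⟩)/√2, so ⟨+x|ψ⟩ = (-6) / (√2·√20).
P = |-6|² / 40 = 36/40.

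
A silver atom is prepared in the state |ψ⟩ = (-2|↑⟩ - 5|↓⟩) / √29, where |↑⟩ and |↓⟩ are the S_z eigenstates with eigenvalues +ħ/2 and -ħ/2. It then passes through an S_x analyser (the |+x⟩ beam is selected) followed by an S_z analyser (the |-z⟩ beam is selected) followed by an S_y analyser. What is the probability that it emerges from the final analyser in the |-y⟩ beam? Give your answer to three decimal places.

0.211

First analyser (S_x): P(|+x⟩) = |⟨+x|ψ⟩|² = 49/58.
After stage 1 the state is |+x⟩; P(|-z⟩) = |⟨-z|+x⟩|² = 1/2.
After stage 2 the state is |-z⟩; P(|-y⟩) = |⟨-y|-z⟩|² = 1/2.
Joint probability = 49/58 × 1/2 × 1/2 = 0.211.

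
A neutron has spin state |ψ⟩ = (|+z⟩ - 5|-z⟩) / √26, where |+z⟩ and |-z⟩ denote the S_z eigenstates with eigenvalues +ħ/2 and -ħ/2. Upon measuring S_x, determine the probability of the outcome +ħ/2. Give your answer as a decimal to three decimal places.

0.308

|+x⟩ = (|+z⟩ + |-z⟩)/√2, so ⟨+x|ψ⟩ = (-4) / (√2·√26).
P = |-4|² / 52 = 16/52.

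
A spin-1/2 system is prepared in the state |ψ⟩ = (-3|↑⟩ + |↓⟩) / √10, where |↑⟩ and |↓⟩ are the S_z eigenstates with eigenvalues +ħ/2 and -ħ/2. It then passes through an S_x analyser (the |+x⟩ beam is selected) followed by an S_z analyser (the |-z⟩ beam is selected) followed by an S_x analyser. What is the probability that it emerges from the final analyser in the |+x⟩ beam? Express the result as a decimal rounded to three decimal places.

First analyser (S_x): P(|+x⟩) = |⟨+x|ψ⟩|² = 4/20.
After stage 1 the state is |+x⟩; P(|-z⟩) = |⟨-z|+x⟩|² = 1/2.
After stage 2 the state is |-z⟩; P(|+x⟩) = |⟨+x|-z⟩|² = 1/2.
Joint probability = 4/20 × 1/2 × 1/2 = 0.050.

0.050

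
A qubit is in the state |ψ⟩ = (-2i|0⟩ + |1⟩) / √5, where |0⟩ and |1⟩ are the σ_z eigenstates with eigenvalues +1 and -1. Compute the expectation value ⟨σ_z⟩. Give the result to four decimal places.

0.6000

⟨σ_z⟩ = |a|² - |b|² divided by |a|²+|b|², with a, b the |0⟩, |1⟩ amplitudes.
= (4 - 1)/5 = 3/5.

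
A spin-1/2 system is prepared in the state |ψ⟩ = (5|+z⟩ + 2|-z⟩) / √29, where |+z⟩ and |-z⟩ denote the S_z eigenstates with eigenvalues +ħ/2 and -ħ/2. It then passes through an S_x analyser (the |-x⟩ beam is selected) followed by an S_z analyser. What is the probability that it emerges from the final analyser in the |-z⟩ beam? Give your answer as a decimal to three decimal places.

First analyser (S_x): P(|-x⟩) = |⟨-x|ψ⟩|² = 9/58.
After stage 1 the state is |-x⟩; P(|-z⟩) = |⟨-z|-x⟩|² = 1/2.
Joint probability = 9/58 × 1/2 = 0.078.

0.078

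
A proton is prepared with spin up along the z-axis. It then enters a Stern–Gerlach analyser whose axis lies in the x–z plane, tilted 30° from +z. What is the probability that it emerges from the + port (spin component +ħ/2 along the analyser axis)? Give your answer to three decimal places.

0.933

For spin-½, the probability of finding spin-up along an axis at angle θ to the initial spin direction is cos²(θ/2); spin-down is sin²(θ/2).
θ = 30°, so P = cos²(15°) ≈ 0.933.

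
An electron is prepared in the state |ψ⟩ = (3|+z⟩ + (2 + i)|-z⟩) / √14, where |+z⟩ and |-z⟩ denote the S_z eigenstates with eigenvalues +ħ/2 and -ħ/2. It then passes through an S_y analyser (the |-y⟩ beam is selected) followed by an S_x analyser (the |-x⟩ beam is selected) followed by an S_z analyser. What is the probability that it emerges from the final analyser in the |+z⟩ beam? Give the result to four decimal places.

0.0714

First analyser (S_y): P(|-y⟩) = |⟨-y|ψ⟩|² = 8/28.
After stage 1 the state is |-y⟩; P(|-x⟩) = |⟨-x|-y⟩|² = 1/2.
After stage 2 the state is |-x⟩; P(|+z⟩) = |⟨+z|-x⟩|² = 1/2.
Joint probability = 8/28 × 1/2 × 1/2 = 0.0714.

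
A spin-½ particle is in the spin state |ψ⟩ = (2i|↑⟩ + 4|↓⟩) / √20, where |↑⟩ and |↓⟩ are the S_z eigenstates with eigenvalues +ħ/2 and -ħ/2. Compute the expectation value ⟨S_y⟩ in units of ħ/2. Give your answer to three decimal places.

⟨σ_y⟩ = 2 Im(a* b)/(|a|²+|b|²) with a = 2i, b = 4.
a* b = -8i, so ⟨σ_y⟩ = -16/20.
⟨S_y⟩ = (ħ/2)·⟨σ_y⟩.

-0.800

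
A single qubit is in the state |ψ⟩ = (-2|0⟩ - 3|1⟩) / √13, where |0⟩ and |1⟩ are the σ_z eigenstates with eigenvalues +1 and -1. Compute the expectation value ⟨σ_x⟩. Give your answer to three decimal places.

⟨σ_x⟩ = 2 Re(a* b)/(|a|²+|b|²) with a = -2, b = -3.
a* b = 6, so ⟨σ_x⟩ = 12/13.

0.923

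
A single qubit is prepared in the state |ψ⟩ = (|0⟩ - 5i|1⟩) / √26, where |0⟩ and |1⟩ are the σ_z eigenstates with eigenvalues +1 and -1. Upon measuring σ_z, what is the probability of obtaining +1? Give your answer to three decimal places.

The +1 outcome corresponds to |0⟩. Its amplitude in |ψ⟩ is 1/√26.
P = |1|² / 26 = 1/26.

0.038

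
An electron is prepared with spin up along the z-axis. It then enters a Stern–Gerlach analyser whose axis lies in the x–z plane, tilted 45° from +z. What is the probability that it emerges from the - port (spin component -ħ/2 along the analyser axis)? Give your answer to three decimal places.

0.146

For spin-½, the probability of finding spin-up along an axis at angle θ to the initial spin direction is cos²(θ/2); spin-down is sin²(θ/2).
θ = 45°, so P = sin²(22.5°) ≈ 0.146.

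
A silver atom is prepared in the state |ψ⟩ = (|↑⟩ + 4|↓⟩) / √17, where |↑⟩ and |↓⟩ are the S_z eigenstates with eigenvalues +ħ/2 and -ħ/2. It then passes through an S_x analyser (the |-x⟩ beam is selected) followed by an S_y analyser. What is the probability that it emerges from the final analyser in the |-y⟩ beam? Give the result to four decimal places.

First analyser (S_x): P(|-x⟩) = |⟨-x|ψ⟩|² = 9/34.
After stage 1 the state is |-x⟩; P(|-y⟩) = |⟨-y|-x⟩|² = 1/2.
Joint probability = 9/34 × 1/2 = 0.1324.

0.1324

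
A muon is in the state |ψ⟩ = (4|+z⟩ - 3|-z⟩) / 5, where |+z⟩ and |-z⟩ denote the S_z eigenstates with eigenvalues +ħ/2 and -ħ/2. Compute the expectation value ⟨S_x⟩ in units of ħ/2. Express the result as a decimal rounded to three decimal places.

-0.960

⟨σ_x⟩ = 2 Re(a* b)/(|a|²+|b|²) with a = 4, b = -3.
a* b = -12, so ⟨σ_x⟩ = -24/25.
⟨S_x⟩ = (ħ/2)·⟨σ_x⟩.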